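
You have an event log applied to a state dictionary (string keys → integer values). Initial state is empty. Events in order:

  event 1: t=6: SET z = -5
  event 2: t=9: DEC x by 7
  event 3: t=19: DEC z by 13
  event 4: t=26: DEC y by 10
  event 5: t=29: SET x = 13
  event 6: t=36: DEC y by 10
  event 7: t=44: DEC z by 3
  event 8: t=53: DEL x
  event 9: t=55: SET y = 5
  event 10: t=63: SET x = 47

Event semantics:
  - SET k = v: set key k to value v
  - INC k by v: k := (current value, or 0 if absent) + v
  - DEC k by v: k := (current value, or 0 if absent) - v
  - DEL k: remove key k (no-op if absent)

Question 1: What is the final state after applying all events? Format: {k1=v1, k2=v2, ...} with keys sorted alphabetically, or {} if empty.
Answer: {x=47, y=5, z=-21}

Derivation:
  after event 1 (t=6: SET z = -5): {z=-5}
  after event 2 (t=9: DEC x by 7): {x=-7, z=-5}
  after event 3 (t=19: DEC z by 13): {x=-7, z=-18}
  after event 4 (t=26: DEC y by 10): {x=-7, y=-10, z=-18}
  after event 5 (t=29: SET x = 13): {x=13, y=-10, z=-18}
  after event 6 (t=36: DEC y by 10): {x=13, y=-20, z=-18}
  after event 7 (t=44: DEC z by 3): {x=13, y=-20, z=-21}
  after event 8 (t=53: DEL x): {y=-20, z=-21}
  after event 9 (t=55: SET y = 5): {y=5, z=-21}
  after event 10 (t=63: SET x = 47): {x=47, y=5, z=-21}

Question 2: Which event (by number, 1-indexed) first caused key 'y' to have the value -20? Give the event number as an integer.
Answer: 6

Derivation:
Looking for first event where y becomes -20:
  event 4: y = -10
  event 5: y = -10
  event 6: y -10 -> -20  <-- first match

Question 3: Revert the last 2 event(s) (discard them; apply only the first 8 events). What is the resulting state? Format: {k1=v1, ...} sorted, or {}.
Answer: {y=-20, z=-21}

Derivation:
Keep first 8 events (discard last 2):
  after event 1 (t=6: SET z = -5): {z=-5}
  after event 2 (t=9: DEC x by 7): {x=-7, z=-5}
  after event 3 (t=19: DEC z by 13): {x=-7, z=-18}
  after event 4 (t=26: DEC y by 10): {x=-7, y=-10, z=-18}
  after event 5 (t=29: SET x = 13): {x=13, y=-10, z=-18}
  after event 6 (t=36: DEC y by 10): {x=13, y=-20, z=-18}
  after event 7 (t=44: DEC z by 3): {x=13, y=-20, z=-21}
  after event 8 (t=53: DEL x): {y=-20, z=-21}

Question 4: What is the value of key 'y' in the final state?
Track key 'y' through all 10 events:
  event 1 (t=6: SET z = -5): y unchanged
  event 2 (t=9: DEC x by 7): y unchanged
  event 3 (t=19: DEC z by 13): y unchanged
  event 4 (t=26: DEC y by 10): y (absent) -> -10
  event 5 (t=29: SET x = 13): y unchanged
  event 6 (t=36: DEC y by 10): y -10 -> -20
  event 7 (t=44: DEC z by 3): y unchanged
  event 8 (t=53: DEL x): y unchanged
  event 9 (t=55: SET y = 5): y -20 -> 5
  event 10 (t=63: SET x = 47): y unchanged
Final: y = 5

Answer: 5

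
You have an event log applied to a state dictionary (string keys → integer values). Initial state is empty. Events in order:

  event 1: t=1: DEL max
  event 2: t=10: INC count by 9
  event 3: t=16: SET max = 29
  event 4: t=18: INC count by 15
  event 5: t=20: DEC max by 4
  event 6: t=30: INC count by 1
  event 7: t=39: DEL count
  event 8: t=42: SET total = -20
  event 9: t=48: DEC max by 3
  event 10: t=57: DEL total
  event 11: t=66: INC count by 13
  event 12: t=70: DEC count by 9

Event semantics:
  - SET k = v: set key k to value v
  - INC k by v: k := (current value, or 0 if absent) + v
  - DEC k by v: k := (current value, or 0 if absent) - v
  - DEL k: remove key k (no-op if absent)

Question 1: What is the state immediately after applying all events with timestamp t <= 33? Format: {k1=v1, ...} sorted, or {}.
Apply events with t <= 33 (6 events):
  after event 1 (t=1: DEL max): {}
  after event 2 (t=10: INC count by 9): {count=9}
  after event 3 (t=16: SET max = 29): {count=9, max=29}
  after event 4 (t=18: INC count by 15): {count=24, max=29}
  after event 5 (t=20: DEC max by 4): {count=24, max=25}
  after event 6 (t=30: INC count by 1): {count=25, max=25}

Answer: {count=25, max=25}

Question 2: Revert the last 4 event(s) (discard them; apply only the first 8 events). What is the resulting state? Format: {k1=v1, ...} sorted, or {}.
Answer: {max=25, total=-20}

Derivation:
Keep first 8 events (discard last 4):
  after event 1 (t=1: DEL max): {}
  after event 2 (t=10: INC count by 9): {count=9}
  after event 3 (t=16: SET max = 29): {count=9, max=29}
  after event 4 (t=18: INC count by 15): {count=24, max=29}
  after event 5 (t=20: DEC max by 4): {count=24, max=25}
  after event 6 (t=30: INC count by 1): {count=25, max=25}
  after event 7 (t=39: DEL count): {max=25}
  after event 8 (t=42: SET total = -20): {max=25, total=-20}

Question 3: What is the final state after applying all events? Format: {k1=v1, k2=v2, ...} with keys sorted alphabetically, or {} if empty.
  after event 1 (t=1: DEL max): {}
  after event 2 (t=10: INC count by 9): {count=9}
  after event 3 (t=16: SET max = 29): {count=9, max=29}
  after event 4 (t=18: INC count by 15): {count=24, max=29}
  after event 5 (t=20: DEC max by 4): {count=24, max=25}
  after event 6 (t=30: INC count by 1): {count=25, max=25}
  after event 7 (t=39: DEL count): {max=25}
  after event 8 (t=42: SET total = -20): {max=25, total=-20}
  after event 9 (t=48: DEC max by 3): {max=22, total=-20}
  after event 10 (t=57: DEL total): {max=22}
  after event 11 (t=66: INC count by 13): {count=13, max=22}
  after event 12 (t=70: DEC count by 9): {count=4, max=22}

Answer: {count=4, max=22}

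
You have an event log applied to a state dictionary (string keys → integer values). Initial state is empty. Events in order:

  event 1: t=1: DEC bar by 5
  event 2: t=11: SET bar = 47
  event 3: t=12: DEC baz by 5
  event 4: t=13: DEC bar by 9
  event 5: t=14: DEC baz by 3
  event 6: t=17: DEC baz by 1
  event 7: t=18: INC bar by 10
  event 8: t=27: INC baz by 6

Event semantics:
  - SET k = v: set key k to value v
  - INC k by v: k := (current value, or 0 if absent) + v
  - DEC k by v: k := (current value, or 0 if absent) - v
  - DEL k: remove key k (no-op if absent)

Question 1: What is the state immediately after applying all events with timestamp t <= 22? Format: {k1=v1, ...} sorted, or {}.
Apply events with t <= 22 (7 events):
  after event 1 (t=1: DEC bar by 5): {bar=-5}
  after event 2 (t=11: SET bar = 47): {bar=47}
  after event 3 (t=12: DEC baz by 5): {bar=47, baz=-5}
  after event 4 (t=13: DEC bar by 9): {bar=38, baz=-5}
  after event 5 (t=14: DEC baz by 3): {bar=38, baz=-8}
  after event 6 (t=17: DEC baz by 1): {bar=38, baz=-9}
  after event 7 (t=18: INC bar by 10): {bar=48, baz=-9}

Answer: {bar=48, baz=-9}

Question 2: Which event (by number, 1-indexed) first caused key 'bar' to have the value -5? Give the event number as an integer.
Answer: 1

Derivation:
Looking for first event where bar becomes -5:
  event 1: bar (absent) -> -5  <-- first match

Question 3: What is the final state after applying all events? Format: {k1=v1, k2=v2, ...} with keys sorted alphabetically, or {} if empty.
Answer: {bar=48, baz=-3}

Derivation:
  after event 1 (t=1: DEC bar by 5): {bar=-5}
  after event 2 (t=11: SET bar = 47): {bar=47}
  after event 3 (t=12: DEC baz by 5): {bar=47, baz=-5}
  after event 4 (t=13: DEC bar by 9): {bar=38, baz=-5}
  after event 5 (t=14: DEC baz by 3): {bar=38, baz=-8}
  after event 6 (t=17: DEC baz by 1): {bar=38, baz=-9}
  after event 7 (t=18: INC bar by 10): {bar=48, baz=-9}
  after event 8 (t=27: INC baz by 6): {bar=48, baz=-3}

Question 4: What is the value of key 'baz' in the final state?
Track key 'baz' through all 8 events:
  event 1 (t=1: DEC bar by 5): baz unchanged
  event 2 (t=11: SET bar = 47): baz unchanged
  event 3 (t=12: DEC baz by 5): baz (absent) -> -5
  event 4 (t=13: DEC bar by 9): baz unchanged
  event 5 (t=14: DEC baz by 3): baz -5 -> -8
  event 6 (t=17: DEC baz by 1): baz -8 -> -9
  event 7 (t=18: INC bar by 10): baz unchanged
  event 8 (t=27: INC baz by 6): baz -9 -> -3
Final: baz = -3

Answer: -3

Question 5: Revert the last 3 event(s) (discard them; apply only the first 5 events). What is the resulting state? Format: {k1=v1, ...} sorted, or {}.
Keep first 5 events (discard last 3):
  after event 1 (t=1: DEC bar by 5): {bar=-5}
  after event 2 (t=11: SET bar = 47): {bar=47}
  after event 3 (t=12: DEC baz by 5): {bar=47, baz=-5}
  after event 4 (t=13: DEC bar by 9): {bar=38, baz=-5}
  after event 5 (t=14: DEC baz by 3): {bar=38, baz=-8}

Answer: {bar=38, baz=-8}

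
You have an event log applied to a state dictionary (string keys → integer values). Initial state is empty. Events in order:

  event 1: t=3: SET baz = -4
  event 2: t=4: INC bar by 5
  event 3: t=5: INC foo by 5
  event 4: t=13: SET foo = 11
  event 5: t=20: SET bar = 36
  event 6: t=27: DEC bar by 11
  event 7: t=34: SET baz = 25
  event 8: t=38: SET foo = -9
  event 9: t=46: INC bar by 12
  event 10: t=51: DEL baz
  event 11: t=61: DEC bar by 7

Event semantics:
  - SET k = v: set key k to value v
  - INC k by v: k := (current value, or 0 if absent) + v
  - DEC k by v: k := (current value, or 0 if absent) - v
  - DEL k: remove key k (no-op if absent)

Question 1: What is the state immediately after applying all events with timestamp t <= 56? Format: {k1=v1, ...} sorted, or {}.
Answer: {bar=37, foo=-9}

Derivation:
Apply events with t <= 56 (10 events):
  after event 1 (t=3: SET baz = -4): {baz=-4}
  after event 2 (t=4: INC bar by 5): {bar=5, baz=-4}
  after event 3 (t=5: INC foo by 5): {bar=5, baz=-4, foo=5}
  after event 4 (t=13: SET foo = 11): {bar=5, baz=-4, foo=11}
  after event 5 (t=20: SET bar = 36): {bar=36, baz=-4, foo=11}
  after event 6 (t=27: DEC bar by 11): {bar=25, baz=-4, foo=11}
  after event 7 (t=34: SET baz = 25): {bar=25, baz=25, foo=11}
  after event 8 (t=38: SET foo = -9): {bar=25, baz=25, foo=-9}
  after event 9 (t=46: INC bar by 12): {bar=37, baz=25, foo=-9}
  after event 10 (t=51: DEL baz): {bar=37, foo=-9}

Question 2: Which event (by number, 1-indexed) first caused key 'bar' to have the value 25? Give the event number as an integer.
Looking for first event where bar becomes 25:
  event 2: bar = 5
  event 3: bar = 5
  event 4: bar = 5
  event 5: bar = 36
  event 6: bar 36 -> 25  <-- first match

Answer: 6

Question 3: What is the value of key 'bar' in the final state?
Track key 'bar' through all 11 events:
  event 1 (t=3: SET baz = -4): bar unchanged
  event 2 (t=4: INC bar by 5): bar (absent) -> 5
  event 3 (t=5: INC foo by 5): bar unchanged
  event 4 (t=13: SET foo = 11): bar unchanged
  event 5 (t=20: SET bar = 36): bar 5 -> 36
  event 6 (t=27: DEC bar by 11): bar 36 -> 25
  event 7 (t=34: SET baz = 25): bar unchanged
  event 8 (t=38: SET foo = -9): bar unchanged
  event 9 (t=46: INC bar by 12): bar 25 -> 37
  event 10 (t=51: DEL baz): bar unchanged
  event 11 (t=61: DEC bar by 7): bar 37 -> 30
Final: bar = 30

Answer: 30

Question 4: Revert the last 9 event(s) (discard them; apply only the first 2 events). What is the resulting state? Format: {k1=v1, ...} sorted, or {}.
Answer: {bar=5, baz=-4}

Derivation:
Keep first 2 events (discard last 9):
  after event 1 (t=3: SET baz = -4): {baz=-4}
  after event 2 (t=4: INC bar by 5): {bar=5, baz=-4}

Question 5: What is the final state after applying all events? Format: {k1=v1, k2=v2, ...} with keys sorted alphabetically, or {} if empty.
Answer: {bar=30, foo=-9}

Derivation:
  after event 1 (t=3: SET baz = -4): {baz=-4}
  after event 2 (t=4: INC bar by 5): {bar=5, baz=-4}
  after event 3 (t=5: INC foo by 5): {bar=5, baz=-4, foo=5}
  after event 4 (t=13: SET foo = 11): {bar=5, baz=-4, foo=11}
  after event 5 (t=20: SET bar = 36): {bar=36, baz=-4, foo=11}
  after event 6 (t=27: DEC bar by 11): {bar=25, baz=-4, foo=11}
  after event 7 (t=34: SET baz = 25): {bar=25, baz=25, foo=11}
  after event 8 (t=38: SET foo = -9): {bar=25, baz=25, foo=-9}
  after event 9 (t=46: INC bar by 12): {bar=37, baz=25, foo=-9}
  after event 10 (t=51: DEL baz): {bar=37, foo=-9}
  after event 11 (t=61: DEC bar by 7): {bar=30, foo=-9}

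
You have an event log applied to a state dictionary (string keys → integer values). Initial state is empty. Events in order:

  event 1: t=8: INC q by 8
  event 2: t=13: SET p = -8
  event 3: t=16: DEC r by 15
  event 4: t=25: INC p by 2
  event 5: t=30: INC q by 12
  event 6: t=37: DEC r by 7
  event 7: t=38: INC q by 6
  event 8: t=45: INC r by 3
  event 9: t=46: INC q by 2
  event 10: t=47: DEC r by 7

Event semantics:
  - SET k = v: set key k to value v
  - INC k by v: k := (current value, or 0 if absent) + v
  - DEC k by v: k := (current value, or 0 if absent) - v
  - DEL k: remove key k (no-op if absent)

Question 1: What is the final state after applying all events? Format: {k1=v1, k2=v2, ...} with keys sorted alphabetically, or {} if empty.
  after event 1 (t=8: INC q by 8): {q=8}
  after event 2 (t=13: SET p = -8): {p=-8, q=8}
  after event 3 (t=16: DEC r by 15): {p=-8, q=8, r=-15}
  after event 4 (t=25: INC p by 2): {p=-6, q=8, r=-15}
  after event 5 (t=30: INC q by 12): {p=-6, q=20, r=-15}
  after event 6 (t=37: DEC r by 7): {p=-6, q=20, r=-22}
  after event 7 (t=38: INC q by 6): {p=-6, q=26, r=-22}
  after event 8 (t=45: INC r by 3): {p=-6, q=26, r=-19}
  after event 9 (t=46: INC q by 2): {p=-6, q=28, r=-19}
  after event 10 (t=47: DEC r by 7): {p=-6, q=28, r=-26}

Answer: {p=-6, q=28, r=-26}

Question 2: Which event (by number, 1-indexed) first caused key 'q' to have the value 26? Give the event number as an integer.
Answer: 7

Derivation:
Looking for first event where q becomes 26:
  event 1: q = 8
  event 2: q = 8
  event 3: q = 8
  event 4: q = 8
  event 5: q = 20
  event 6: q = 20
  event 7: q 20 -> 26  <-- first match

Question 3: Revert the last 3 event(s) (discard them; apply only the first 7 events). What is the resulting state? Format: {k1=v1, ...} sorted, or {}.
Answer: {p=-6, q=26, r=-22}

Derivation:
Keep first 7 events (discard last 3):
  after event 1 (t=8: INC q by 8): {q=8}
  after event 2 (t=13: SET p = -8): {p=-8, q=8}
  after event 3 (t=16: DEC r by 15): {p=-8, q=8, r=-15}
  after event 4 (t=25: INC p by 2): {p=-6, q=8, r=-15}
  after event 5 (t=30: INC q by 12): {p=-6, q=20, r=-15}
  after event 6 (t=37: DEC r by 7): {p=-6, q=20, r=-22}
  after event 7 (t=38: INC q by 6): {p=-6, q=26, r=-22}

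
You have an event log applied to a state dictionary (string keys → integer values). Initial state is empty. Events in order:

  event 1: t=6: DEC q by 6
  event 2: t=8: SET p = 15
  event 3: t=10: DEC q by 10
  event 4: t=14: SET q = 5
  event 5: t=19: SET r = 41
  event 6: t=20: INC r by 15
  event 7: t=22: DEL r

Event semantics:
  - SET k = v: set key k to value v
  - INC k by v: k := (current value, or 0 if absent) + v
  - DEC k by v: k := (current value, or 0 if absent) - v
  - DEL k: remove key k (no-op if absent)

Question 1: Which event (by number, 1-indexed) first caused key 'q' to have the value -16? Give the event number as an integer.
Looking for first event where q becomes -16:
  event 1: q = -6
  event 2: q = -6
  event 3: q -6 -> -16  <-- first match

Answer: 3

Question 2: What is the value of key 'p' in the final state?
Answer: 15

Derivation:
Track key 'p' through all 7 events:
  event 1 (t=6: DEC q by 6): p unchanged
  event 2 (t=8: SET p = 15): p (absent) -> 15
  event 3 (t=10: DEC q by 10): p unchanged
  event 4 (t=14: SET q = 5): p unchanged
  event 5 (t=19: SET r = 41): p unchanged
  event 6 (t=20: INC r by 15): p unchanged
  event 7 (t=22: DEL r): p unchanged
Final: p = 15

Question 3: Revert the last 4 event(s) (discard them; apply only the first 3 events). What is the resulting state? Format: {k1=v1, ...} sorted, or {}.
Keep first 3 events (discard last 4):
  after event 1 (t=6: DEC q by 6): {q=-6}
  after event 2 (t=8: SET p = 15): {p=15, q=-6}
  after event 3 (t=10: DEC q by 10): {p=15, q=-16}

Answer: {p=15, q=-16}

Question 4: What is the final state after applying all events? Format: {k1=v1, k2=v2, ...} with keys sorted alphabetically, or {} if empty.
Answer: {p=15, q=5}

Derivation:
  after event 1 (t=6: DEC q by 6): {q=-6}
  after event 2 (t=8: SET p = 15): {p=15, q=-6}
  after event 3 (t=10: DEC q by 10): {p=15, q=-16}
  after event 4 (t=14: SET q = 5): {p=15, q=5}
  after event 5 (t=19: SET r = 41): {p=15, q=5, r=41}
  after event 6 (t=20: INC r by 15): {p=15, q=5, r=56}
  after event 7 (t=22: DEL r): {p=15, q=5}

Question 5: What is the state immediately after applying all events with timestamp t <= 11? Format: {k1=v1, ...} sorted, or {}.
Answer: {p=15, q=-16}

Derivation:
Apply events with t <= 11 (3 events):
  after event 1 (t=6: DEC q by 6): {q=-6}
  after event 2 (t=8: SET p = 15): {p=15, q=-6}
  after event 3 (t=10: DEC q by 10): {p=15, q=-16}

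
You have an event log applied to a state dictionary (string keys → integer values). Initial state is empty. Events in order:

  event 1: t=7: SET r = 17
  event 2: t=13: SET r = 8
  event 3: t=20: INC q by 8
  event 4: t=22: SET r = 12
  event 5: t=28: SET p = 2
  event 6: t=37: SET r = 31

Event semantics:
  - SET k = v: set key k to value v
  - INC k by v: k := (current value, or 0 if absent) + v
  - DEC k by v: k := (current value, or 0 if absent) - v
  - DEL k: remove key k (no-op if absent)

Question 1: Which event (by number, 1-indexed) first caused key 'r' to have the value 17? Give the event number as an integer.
Looking for first event where r becomes 17:
  event 1: r (absent) -> 17  <-- first match

Answer: 1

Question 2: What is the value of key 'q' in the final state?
Answer: 8

Derivation:
Track key 'q' through all 6 events:
  event 1 (t=7: SET r = 17): q unchanged
  event 2 (t=13: SET r = 8): q unchanged
  event 3 (t=20: INC q by 8): q (absent) -> 8
  event 4 (t=22: SET r = 12): q unchanged
  event 5 (t=28: SET p = 2): q unchanged
  event 6 (t=37: SET r = 31): q unchanged
Final: q = 8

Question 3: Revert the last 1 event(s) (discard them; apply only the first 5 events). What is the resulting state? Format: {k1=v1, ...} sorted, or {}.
Answer: {p=2, q=8, r=12}

Derivation:
Keep first 5 events (discard last 1):
  after event 1 (t=7: SET r = 17): {r=17}
  after event 2 (t=13: SET r = 8): {r=8}
  after event 3 (t=20: INC q by 8): {q=8, r=8}
  after event 4 (t=22: SET r = 12): {q=8, r=12}
  after event 5 (t=28: SET p = 2): {p=2, q=8, r=12}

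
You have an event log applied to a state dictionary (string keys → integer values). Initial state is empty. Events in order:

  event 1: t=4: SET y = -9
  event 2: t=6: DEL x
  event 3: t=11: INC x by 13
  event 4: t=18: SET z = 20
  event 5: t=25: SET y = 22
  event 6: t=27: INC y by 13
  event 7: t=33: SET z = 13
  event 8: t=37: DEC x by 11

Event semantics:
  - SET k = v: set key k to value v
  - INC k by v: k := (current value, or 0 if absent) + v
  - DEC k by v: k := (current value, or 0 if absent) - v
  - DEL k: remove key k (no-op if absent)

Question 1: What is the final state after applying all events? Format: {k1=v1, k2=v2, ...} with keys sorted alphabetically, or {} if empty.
  after event 1 (t=4: SET y = -9): {y=-9}
  after event 2 (t=6: DEL x): {y=-9}
  after event 3 (t=11: INC x by 13): {x=13, y=-9}
  after event 4 (t=18: SET z = 20): {x=13, y=-9, z=20}
  after event 5 (t=25: SET y = 22): {x=13, y=22, z=20}
  after event 6 (t=27: INC y by 13): {x=13, y=35, z=20}
  after event 7 (t=33: SET z = 13): {x=13, y=35, z=13}
  after event 8 (t=37: DEC x by 11): {x=2, y=35, z=13}

Answer: {x=2, y=35, z=13}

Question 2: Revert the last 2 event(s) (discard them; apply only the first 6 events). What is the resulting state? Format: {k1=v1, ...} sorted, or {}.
Keep first 6 events (discard last 2):
  after event 1 (t=4: SET y = -9): {y=-9}
  after event 2 (t=6: DEL x): {y=-9}
  after event 3 (t=11: INC x by 13): {x=13, y=-9}
  after event 4 (t=18: SET z = 20): {x=13, y=-9, z=20}
  after event 5 (t=25: SET y = 22): {x=13, y=22, z=20}
  after event 6 (t=27: INC y by 13): {x=13, y=35, z=20}

Answer: {x=13, y=35, z=20}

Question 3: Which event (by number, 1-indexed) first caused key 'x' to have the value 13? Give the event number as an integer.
Looking for first event where x becomes 13:
  event 3: x (absent) -> 13  <-- first match

Answer: 3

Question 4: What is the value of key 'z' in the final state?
Answer: 13

Derivation:
Track key 'z' through all 8 events:
  event 1 (t=4: SET y = -9): z unchanged
  event 2 (t=6: DEL x): z unchanged
  event 3 (t=11: INC x by 13): z unchanged
  event 4 (t=18: SET z = 20): z (absent) -> 20
  event 5 (t=25: SET y = 22): z unchanged
  event 6 (t=27: INC y by 13): z unchanged
  event 7 (t=33: SET z = 13): z 20 -> 13
  event 8 (t=37: DEC x by 11): z unchanged
Final: z = 13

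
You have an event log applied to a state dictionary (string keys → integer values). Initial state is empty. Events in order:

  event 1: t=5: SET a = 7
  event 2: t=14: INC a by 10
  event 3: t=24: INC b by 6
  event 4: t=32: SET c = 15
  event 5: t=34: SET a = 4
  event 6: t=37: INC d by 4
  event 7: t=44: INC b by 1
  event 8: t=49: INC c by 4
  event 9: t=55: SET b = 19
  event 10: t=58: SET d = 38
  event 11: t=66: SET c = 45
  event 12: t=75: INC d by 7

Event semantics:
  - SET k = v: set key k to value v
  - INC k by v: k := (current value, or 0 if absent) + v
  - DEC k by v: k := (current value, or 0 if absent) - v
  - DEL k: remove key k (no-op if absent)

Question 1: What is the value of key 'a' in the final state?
Answer: 4

Derivation:
Track key 'a' through all 12 events:
  event 1 (t=5: SET a = 7): a (absent) -> 7
  event 2 (t=14: INC a by 10): a 7 -> 17
  event 3 (t=24: INC b by 6): a unchanged
  event 4 (t=32: SET c = 15): a unchanged
  event 5 (t=34: SET a = 4): a 17 -> 4
  event 6 (t=37: INC d by 4): a unchanged
  event 7 (t=44: INC b by 1): a unchanged
  event 8 (t=49: INC c by 4): a unchanged
  event 9 (t=55: SET b = 19): a unchanged
  event 10 (t=58: SET d = 38): a unchanged
  event 11 (t=66: SET c = 45): a unchanged
  event 12 (t=75: INC d by 7): a unchanged
Final: a = 4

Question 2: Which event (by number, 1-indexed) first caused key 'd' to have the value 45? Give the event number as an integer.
Looking for first event where d becomes 45:
  event 6: d = 4
  event 7: d = 4
  event 8: d = 4
  event 9: d = 4
  event 10: d = 38
  event 11: d = 38
  event 12: d 38 -> 45  <-- first match

Answer: 12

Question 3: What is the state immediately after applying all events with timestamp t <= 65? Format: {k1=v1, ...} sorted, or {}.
Answer: {a=4, b=19, c=19, d=38}

Derivation:
Apply events with t <= 65 (10 events):
  after event 1 (t=5: SET a = 7): {a=7}
  after event 2 (t=14: INC a by 10): {a=17}
  after event 3 (t=24: INC b by 6): {a=17, b=6}
  after event 4 (t=32: SET c = 15): {a=17, b=6, c=15}
  after event 5 (t=34: SET a = 4): {a=4, b=6, c=15}
  after event 6 (t=37: INC d by 4): {a=4, b=6, c=15, d=4}
  after event 7 (t=44: INC b by 1): {a=4, b=7, c=15, d=4}
  after event 8 (t=49: INC c by 4): {a=4, b=7, c=19, d=4}
  after event 9 (t=55: SET b = 19): {a=4, b=19, c=19, d=4}
  after event 10 (t=58: SET d = 38): {a=4, b=19, c=19, d=38}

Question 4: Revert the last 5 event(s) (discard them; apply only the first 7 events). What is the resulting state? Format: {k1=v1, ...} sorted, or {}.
Keep first 7 events (discard last 5):
  after event 1 (t=5: SET a = 7): {a=7}
  after event 2 (t=14: INC a by 10): {a=17}
  after event 3 (t=24: INC b by 6): {a=17, b=6}
  after event 4 (t=32: SET c = 15): {a=17, b=6, c=15}
  after event 5 (t=34: SET a = 4): {a=4, b=6, c=15}
  after event 6 (t=37: INC d by 4): {a=4, b=6, c=15, d=4}
  after event 7 (t=44: INC b by 1): {a=4, b=7, c=15, d=4}

Answer: {a=4, b=7, c=15, d=4}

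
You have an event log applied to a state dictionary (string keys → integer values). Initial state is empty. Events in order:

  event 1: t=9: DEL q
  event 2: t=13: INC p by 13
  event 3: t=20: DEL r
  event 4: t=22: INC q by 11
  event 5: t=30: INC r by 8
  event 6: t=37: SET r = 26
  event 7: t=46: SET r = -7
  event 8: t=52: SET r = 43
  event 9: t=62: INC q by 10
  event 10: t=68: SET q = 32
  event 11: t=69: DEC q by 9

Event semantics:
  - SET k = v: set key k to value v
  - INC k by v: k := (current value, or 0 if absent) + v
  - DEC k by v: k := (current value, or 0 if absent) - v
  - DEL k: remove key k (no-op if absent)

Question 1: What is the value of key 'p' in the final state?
Track key 'p' through all 11 events:
  event 1 (t=9: DEL q): p unchanged
  event 2 (t=13: INC p by 13): p (absent) -> 13
  event 3 (t=20: DEL r): p unchanged
  event 4 (t=22: INC q by 11): p unchanged
  event 5 (t=30: INC r by 8): p unchanged
  event 6 (t=37: SET r = 26): p unchanged
  event 7 (t=46: SET r = -7): p unchanged
  event 8 (t=52: SET r = 43): p unchanged
  event 9 (t=62: INC q by 10): p unchanged
  event 10 (t=68: SET q = 32): p unchanged
  event 11 (t=69: DEC q by 9): p unchanged
Final: p = 13

Answer: 13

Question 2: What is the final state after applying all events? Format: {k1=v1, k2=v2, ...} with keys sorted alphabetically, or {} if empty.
  after event 1 (t=9: DEL q): {}
  after event 2 (t=13: INC p by 13): {p=13}
  after event 3 (t=20: DEL r): {p=13}
  after event 4 (t=22: INC q by 11): {p=13, q=11}
  after event 5 (t=30: INC r by 8): {p=13, q=11, r=8}
  after event 6 (t=37: SET r = 26): {p=13, q=11, r=26}
  after event 7 (t=46: SET r = -7): {p=13, q=11, r=-7}
  after event 8 (t=52: SET r = 43): {p=13, q=11, r=43}
  after event 9 (t=62: INC q by 10): {p=13, q=21, r=43}
  after event 10 (t=68: SET q = 32): {p=13, q=32, r=43}
  after event 11 (t=69: DEC q by 9): {p=13, q=23, r=43}

Answer: {p=13, q=23, r=43}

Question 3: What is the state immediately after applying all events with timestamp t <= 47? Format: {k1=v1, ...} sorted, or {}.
Answer: {p=13, q=11, r=-7}

Derivation:
Apply events with t <= 47 (7 events):
  after event 1 (t=9: DEL q): {}
  after event 2 (t=13: INC p by 13): {p=13}
  after event 3 (t=20: DEL r): {p=13}
  after event 4 (t=22: INC q by 11): {p=13, q=11}
  after event 5 (t=30: INC r by 8): {p=13, q=11, r=8}
  after event 6 (t=37: SET r = 26): {p=13, q=11, r=26}
  after event 7 (t=46: SET r = -7): {p=13, q=11, r=-7}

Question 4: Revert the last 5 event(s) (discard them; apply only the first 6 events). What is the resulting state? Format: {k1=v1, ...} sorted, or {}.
Answer: {p=13, q=11, r=26}

Derivation:
Keep first 6 events (discard last 5):
  after event 1 (t=9: DEL q): {}
  after event 2 (t=13: INC p by 13): {p=13}
  after event 3 (t=20: DEL r): {p=13}
  after event 4 (t=22: INC q by 11): {p=13, q=11}
  after event 5 (t=30: INC r by 8): {p=13, q=11, r=8}
  after event 6 (t=37: SET r = 26): {p=13, q=11, r=26}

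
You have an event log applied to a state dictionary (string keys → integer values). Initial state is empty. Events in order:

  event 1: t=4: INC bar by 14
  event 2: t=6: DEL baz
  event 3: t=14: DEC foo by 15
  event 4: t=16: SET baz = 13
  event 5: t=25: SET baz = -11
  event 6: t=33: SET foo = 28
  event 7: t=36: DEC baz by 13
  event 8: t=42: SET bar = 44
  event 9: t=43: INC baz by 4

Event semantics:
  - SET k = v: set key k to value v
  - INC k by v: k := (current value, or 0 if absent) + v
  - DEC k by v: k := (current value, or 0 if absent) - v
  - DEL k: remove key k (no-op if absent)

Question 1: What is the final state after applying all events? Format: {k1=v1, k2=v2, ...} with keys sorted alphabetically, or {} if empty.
Answer: {bar=44, baz=-20, foo=28}

Derivation:
  after event 1 (t=4: INC bar by 14): {bar=14}
  after event 2 (t=6: DEL baz): {bar=14}
  after event 3 (t=14: DEC foo by 15): {bar=14, foo=-15}
  after event 4 (t=16: SET baz = 13): {bar=14, baz=13, foo=-15}
  after event 5 (t=25: SET baz = -11): {bar=14, baz=-11, foo=-15}
  after event 6 (t=33: SET foo = 28): {bar=14, baz=-11, foo=28}
  after event 7 (t=36: DEC baz by 13): {bar=14, baz=-24, foo=28}
  after event 8 (t=42: SET bar = 44): {bar=44, baz=-24, foo=28}
  after event 9 (t=43: INC baz by 4): {bar=44, baz=-20, foo=28}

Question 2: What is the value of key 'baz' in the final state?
Answer: -20

Derivation:
Track key 'baz' through all 9 events:
  event 1 (t=4: INC bar by 14): baz unchanged
  event 2 (t=6: DEL baz): baz (absent) -> (absent)
  event 3 (t=14: DEC foo by 15): baz unchanged
  event 4 (t=16: SET baz = 13): baz (absent) -> 13
  event 5 (t=25: SET baz = -11): baz 13 -> -11
  event 6 (t=33: SET foo = 28): baz unchanged
  event 7 (t=36: DEC baz by 13): baz -11 -> -24
  event 8 (t=42: SET bar = 44): baz unchanged
  event 9 (t=43: INC baz by 4): baz -24 -> -20
Final: baz = -20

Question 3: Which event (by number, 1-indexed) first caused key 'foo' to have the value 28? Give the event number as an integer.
Answer: 6

Derivation:
Looking for first event where foo becomes 28:
  event 3: foo = -15
  event 4: foo = -15
  event 5: foo = -15
  event 6: foo -15 -> 28  <-- first match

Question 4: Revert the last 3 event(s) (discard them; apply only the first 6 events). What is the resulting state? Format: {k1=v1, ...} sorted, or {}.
Keep first 6 events (discard last 3):
  after event 1 (t=4: INC bar by 14): {bar=14}
  after event 2 (t=6: DEL baz): {bar=14}
  after event 3 (t=14: DEC foo by 15): {bar=14, foo=-15}
  after event 4 (t=16: SET baz = 13): {bar=14, baz=13, foo=-15}
  after event 5 (t=25: SET baz = -11): {bar=14, baz=-11, foo=-15}
  after event 6 (t=33: SET foo = 28): {bar=14, baz=-11, foo=28}

Answer: {bar=14, baz=-11, foo=28}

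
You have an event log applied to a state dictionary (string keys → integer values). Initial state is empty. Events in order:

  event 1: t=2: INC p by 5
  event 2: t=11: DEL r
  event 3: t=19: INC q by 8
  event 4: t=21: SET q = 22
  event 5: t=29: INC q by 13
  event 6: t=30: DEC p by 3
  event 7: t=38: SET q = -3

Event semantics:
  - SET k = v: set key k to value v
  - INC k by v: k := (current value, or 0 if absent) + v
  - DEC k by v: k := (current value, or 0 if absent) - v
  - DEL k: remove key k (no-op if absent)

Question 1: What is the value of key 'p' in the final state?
Track key 'p' through all 7 events:
  event 1 (t=2: INC p by 5): p (absent) -> 5
  event 2 (t=11: DEL r): p unchanged
  event 3 (t=19: INC q by 8): p unchanged
  event 4 (t=21: SET q = 22): p unchanged
  event 5 (t=29: INC q by 13): p unchanged
  event 6 (t=30: DEC p by 3): p 5 -> 2
  event 7 (t=38: SET q = -3): p unchanged
Final: p = 2

Answer: 2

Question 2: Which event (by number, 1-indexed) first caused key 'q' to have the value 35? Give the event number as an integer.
Looking for first event where q becomes 35:
  event 3: q = 8
  event 4: q = 22
  event 5: q 22 -> 35  <-- first match

Answer: 5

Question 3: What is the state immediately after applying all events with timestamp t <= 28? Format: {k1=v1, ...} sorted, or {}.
Answer: {p=5, q=22}

Derivation:
Apply events with t <= 28 (4 events):
  after event 1 (t=2: INC p by 5): {p=5}
  after event 2 (t=11: DEL r): {p=5}
  after event 3 (t=19: INC q by 8): {p=5, q=8}
  after event 4 (t=21: SET q = 22): {p=5, q=22}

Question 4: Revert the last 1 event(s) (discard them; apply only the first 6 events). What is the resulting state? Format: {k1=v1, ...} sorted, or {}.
Answer: {p=2, q=35}

Derivation:
Keep first 6 events (discard last 1):
  after event 1 (t=2: INC p by 5): {p=5}
  after event 2 (t=11: DEL r): {p=5}
  after event 3 (t=19: INC q by 8): {p=5, q=8}
  after event 4 (t=21: SET q = 22): {p=5, q=22}
  after event 5 (t=29: INC q by 13): {p=5, q=35}
  after event 6 (t=30: DEC p by 3): {p=2, q=35}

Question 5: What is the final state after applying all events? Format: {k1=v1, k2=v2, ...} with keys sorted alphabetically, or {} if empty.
  after event 1 (t=2: INC p by 5): {p=5}
  after event 2 (t=11: DEL r): {p=5}
  after event 3 (t=19: INC q by 8): {p=5, q=8}
  after event 4 (t=21: SET q = 22): {p=5, q=22}
  after event 5 (t=29: INC q by 13): {p=5, q=35}
  after event 6 (t=30: DEC p by 3): {p=2, q=35}
  after event 7 (t=38: SET q = -3): {p=2, q=-3}

Answer: {p=2, q=-3}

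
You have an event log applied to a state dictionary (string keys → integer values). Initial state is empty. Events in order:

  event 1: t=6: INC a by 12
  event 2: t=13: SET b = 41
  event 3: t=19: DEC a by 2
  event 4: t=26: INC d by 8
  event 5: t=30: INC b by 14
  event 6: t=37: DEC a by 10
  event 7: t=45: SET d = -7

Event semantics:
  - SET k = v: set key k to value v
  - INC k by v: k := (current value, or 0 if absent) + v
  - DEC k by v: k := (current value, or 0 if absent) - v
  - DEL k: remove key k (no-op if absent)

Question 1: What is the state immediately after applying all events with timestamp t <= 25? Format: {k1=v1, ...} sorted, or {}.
Answer: {a=10, b=41}

Derivation:
Apply events with t <= 25 (3 events):
  after event 1 (t=6: INC a by 12): {a=12}
  after event 2 (t=13: SET b = 41): {a=12, b=41}
  after event 3 (t=19: DEC a by 2): {a=10, b=41}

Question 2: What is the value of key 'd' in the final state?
Track key 'd' through all 7 events:
  event 1 (t=6: INC a by 12): d unchanged
  event 2 (t=13: SET b = 41): d unchanged
  event 3 (t=19: DEC a by 2): d unchanged
  event 4 (t=26: INC d by 8): d (absent) -> 8
  event 5 (t=30: INC b by 14): d unchanged
  event 6 (t=37: DEC a by 10): d unchanged
  event 7 (t=45: SET d = -7): d 8 -> -7
Final: d = -7

Answer: -7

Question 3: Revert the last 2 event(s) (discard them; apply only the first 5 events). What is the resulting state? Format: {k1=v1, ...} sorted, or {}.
Keep first 5 events (discard last 2):
  after event 1 (t=6: INC a by 12): {a=12}
  after event 2 (t=13: SET b = 41): {a=12, b=41}
  after event 3 (t=19: DEC a by 2): {a=10, b=41}
  after event 4 (t=26: INC d by 8): {a=10, b=41, d=8}
  after event 5 (t=30: INC b by 14): {a=10, b=55, d=8}

Answer: {a=10, b=55, d=8}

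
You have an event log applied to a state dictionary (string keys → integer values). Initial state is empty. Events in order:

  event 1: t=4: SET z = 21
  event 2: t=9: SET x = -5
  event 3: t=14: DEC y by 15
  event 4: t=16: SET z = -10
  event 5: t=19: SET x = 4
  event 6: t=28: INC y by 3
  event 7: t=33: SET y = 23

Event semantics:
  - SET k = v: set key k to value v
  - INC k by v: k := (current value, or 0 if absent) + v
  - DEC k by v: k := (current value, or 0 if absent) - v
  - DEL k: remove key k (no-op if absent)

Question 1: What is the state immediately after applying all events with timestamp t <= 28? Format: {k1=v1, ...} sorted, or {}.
Answer: {x=4, y=-12, z=-10}

Derivation:
Apply events with t <= 28 (6 events):
  after event 1 (t=4: SET z = 21): {z=21}
  after event 2 (t=9: SET x = -5): {x=-5, z=21}
  after event 3 (t=14: DEC y by 15): {x=-5, y=-15, z=21}
  after event 4 (t=16: SET z = -10): {x=-5, y=-15, z=-10}
  after event 5 (t=19: SET x = 4): {x=4, y=-15, z=-10}
  after event 6 (t=28: INC y by 3): {x=4, y=-12, z=-10}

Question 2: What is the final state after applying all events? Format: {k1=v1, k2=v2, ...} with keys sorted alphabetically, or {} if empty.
Answer: {x=4, y=23, z=-10}

Derivation:
  after event 1 (t=4: SET z = 21): {z=21}
  after event 2 (t=9: SET x = -5): {x=-5, z=21}
  after event 3 (t=14: DEC y by 15): {x=-5, y=-15, z=21}
  after event 4 (t=16: SET z = -10): {x=-5, y=-15, z=-10}
  after event 5 (t=19: SET x = 4): {x=4, y=-15, z=-10}
  after event 6 (t=28: INC y by 3): {x=4, y=-12, z=-10}
  after event 7 (t=33: SET y = 23): {x=4, y=23, z=-10}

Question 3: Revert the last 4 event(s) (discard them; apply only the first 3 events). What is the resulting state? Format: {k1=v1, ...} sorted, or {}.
Keep first 3 events (discard last 4):
  after event 1 (t=4: SET z = 21): {z=21}
  after event 2 (t=9: SET x = -5): {x=-5, z=21}
  after event 3 (t=14: DEC y by 15): {x=-5, y=-15, z=21}

Answer: {x=-5, y=-15, z=21}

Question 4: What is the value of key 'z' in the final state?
Answer: -10

Derivation:
Track key 'z' through all 7 events:
  event 1 (t=4: SET z = 21): z (absent) -> 21
  event 2 (t=9: SET x = -5): z unchanged
  event 3 (t=14: DEC y by 15): z unchanged
  event 4 (t=16: SET z = -10): z 21 -> -10
  event 5 (t=19: SET x = 4): z unchanged
  event 6 (t=28: INC y by 3): z unchanged
  event 7 (t=33: SET y = 23): z unchanged
Final: z = -10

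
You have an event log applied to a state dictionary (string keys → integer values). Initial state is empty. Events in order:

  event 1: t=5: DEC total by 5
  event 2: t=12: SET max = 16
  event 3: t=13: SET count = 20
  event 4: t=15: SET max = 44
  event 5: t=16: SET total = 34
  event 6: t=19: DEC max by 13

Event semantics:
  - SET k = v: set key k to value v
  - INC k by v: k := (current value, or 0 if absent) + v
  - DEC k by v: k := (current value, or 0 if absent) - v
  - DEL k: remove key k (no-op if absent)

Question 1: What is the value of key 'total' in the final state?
Answer: 34

Derivation:
Track key 'total' through all 6 events:
  event 1 (t=5: DEC total by 5): total (absent) -> -5
  event 2 (t=12: SET max = 16): total unchanged
  event 3 (t=13: SET count = 20): total unchanged
  event 4 (t=15: SET max = 44): total unchanged
  event 5 (t=16: SET total = 34): total -5 -> 34
  event 6 (t=19: DEC max by 13): total unchanged
Final: total = 34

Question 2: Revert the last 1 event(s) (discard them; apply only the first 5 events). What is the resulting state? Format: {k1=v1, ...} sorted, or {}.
Answer: {count=20, max=44, total=34}

Derivation:
Keep first 5 events (discard last 1):
  after event 1 (t=5: DEC total by 5): {total=-5}
  after event 2 (t=12: SET max = 16): {max=16, total=-5}
  after event 3 (t=13: SET count = 20): {count=20, max=16, total=-5}
  after event 4 (t=15: SET max = 44): {count=20, max=44, total=-5}
  after event 5 (t=16: SET total = 34): {count=20, max=44, total=34}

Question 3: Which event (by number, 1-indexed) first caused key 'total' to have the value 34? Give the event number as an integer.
Answer: 5

Derivation:
Looking for first event where total becomes 34:
  event 1: total = -5
  event 2: total = -5
  event 3: total = -5
  event 4: total = -5
  event 5: total -5 -> 34  <-- first match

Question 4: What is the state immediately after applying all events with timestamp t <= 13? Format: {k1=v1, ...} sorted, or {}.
Answer: {count=20, max=16, total=-5}

Derivation:
Apply events with t <= 13 (3 events):
  after event 1 (t=5: DEC total by 5): {total=-5}
  after event 2 (t=12: SET max = 16): {max=16, total=-5}
  after event 3 (t=13: SET count = 20): {count=20, max=16, total=-5}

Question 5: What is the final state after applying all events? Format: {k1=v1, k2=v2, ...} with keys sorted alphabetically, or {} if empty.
Answer: {count=20, max=31, total=34}

Derivation:
  after event 1 (t=5: DEC total by 5): {total=-5}
  after event 2 (t=12: SET max = 16): {max=16, total=-5}
  after event 3 (t=13: SET count = 20): {count=20, max=16, total=-5}
  after event 4 (t=15: SET max = 44): {count=20, max=44, total=-5}
  after event 5 (t=16: SET total = 34): {count=20, max=44, total=34}
  after event 6 (t=19: DEC max by 13): {count=20, max=31, total=34}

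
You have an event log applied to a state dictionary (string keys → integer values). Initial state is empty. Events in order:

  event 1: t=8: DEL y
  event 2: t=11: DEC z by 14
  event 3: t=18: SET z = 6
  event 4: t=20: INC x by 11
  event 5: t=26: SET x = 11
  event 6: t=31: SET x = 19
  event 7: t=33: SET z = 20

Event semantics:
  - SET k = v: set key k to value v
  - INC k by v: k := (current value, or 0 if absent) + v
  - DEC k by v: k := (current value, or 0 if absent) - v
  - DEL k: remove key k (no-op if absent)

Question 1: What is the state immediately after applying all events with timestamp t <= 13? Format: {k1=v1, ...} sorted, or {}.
Apply events with t <= 13 (2 events):
  after event 1 (t=8: DEL y): {}
  after event 2 (t=11: DEC z by 14): {z=-14}

Answer: {z=-14}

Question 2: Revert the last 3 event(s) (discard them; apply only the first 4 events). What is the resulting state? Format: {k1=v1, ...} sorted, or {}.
Answer: {x=11, z=6}

Derivation:
Keep first 4 events (discard last 3):
  after event 1 (t=8: DEL y): {}
  after event 2 (t=11: DEC z by 14): {z=-14}
  after event 3 (t=18: SET z = 6): {z=6}
  after event 4 (t=20: INC x by 11): {x=11, z=6}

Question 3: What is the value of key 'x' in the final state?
Track key 'x' through all 7 events:
  event 1 (t=8: DEL y): x unchanged
  event 2 (t=11: DEC z by 14): x unchanged
  event 3 (t=18: SET z = 6): x unchanged
  event 4 (t=20: INC x by 11): x (absent) -> 11
  event 5 (t=26: SET x = 11): x 11 -> 11
  event 6 (t=31: SET x = 19): x 11 -> 19
  event 7 (t=33: SET z = 20): x unchanged
Final: x = 19

Answer: 19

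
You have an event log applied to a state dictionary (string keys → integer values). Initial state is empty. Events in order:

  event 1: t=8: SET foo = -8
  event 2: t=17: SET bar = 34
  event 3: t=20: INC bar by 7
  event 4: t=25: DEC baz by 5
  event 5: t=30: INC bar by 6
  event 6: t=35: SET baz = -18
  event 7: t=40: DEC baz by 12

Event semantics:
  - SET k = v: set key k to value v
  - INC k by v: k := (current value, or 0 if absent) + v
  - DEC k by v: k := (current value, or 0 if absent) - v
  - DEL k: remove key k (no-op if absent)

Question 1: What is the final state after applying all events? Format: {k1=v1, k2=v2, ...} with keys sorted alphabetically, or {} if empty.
Answer: {bar=47, baz=-30, foo=-8}

Derivation:
  after event 1 (t=8: SET foo = -8): {foo=-8}
  after event 2 (t=17: SET bar = 34): {bar=34, foo=-8}
  after event 3 (t=20: INC bar by 7): {bar=41, foo=-8}
  after event 4 (t=25: DEC baz by 5): {bar=41, baz=-5, foo=-8}
  after event 5 (t=30: INC bar by 6): {bar=47, baz=-5, foo=-8}
  after event 6 (t=35: SET baz = -18): {bar=47, baz=-18, foo=-8}
  after event 7 (t=40: DEC baz by 12): {bar=47, baz=-30, foo=-8}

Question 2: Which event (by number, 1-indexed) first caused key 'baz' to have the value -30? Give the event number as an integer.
Looking for first event where baz becomes -30:
  event 4: baz = -5
  event 5: baz = -5
  event 6: baz = -18
  event 7: baz -18 -> -30  <-- first match

Answer: 7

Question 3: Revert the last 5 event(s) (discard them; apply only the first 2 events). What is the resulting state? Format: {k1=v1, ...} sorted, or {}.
Keep first 2 events (discard last 5):
  after event 1 (t=8: SET foo = -8): {foo=-8}
  after event 2 (t=17: SET bar = 34): {bar=34, foo=-8}

Answer: {bar=34, foo=-8}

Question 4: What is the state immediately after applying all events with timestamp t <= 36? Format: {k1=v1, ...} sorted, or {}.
Apply events with t <= 36 (6 events):
  after event 1 (t=8: SET foo = -8): {foo=-8}
  after event 2 (t=17: SET bar = 34): {bar=34, foo=-8}
  after event 3 (t=20: INC bar by 7): {bar=41, foo=-8}
  after event 4 (t=25: DEC baz by 5): {bar=41, baz=-5, foo=-8}
  after event 5 (t=30: INC bar by 6): {bar=47, baz=-5, foo=-8}
  after event 6 (t=35: SET baz = -18): {bar=47, baz=-18, foo=-8}

Answer: {bar=47, baz=-18, foo=-8}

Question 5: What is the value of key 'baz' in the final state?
Track key 'baz' through all 7 events:
  event 1 (t=8: SET foo = -8): baz unchanged
  event 2 (t=17: SET bar = 34): baz unchanged
  event 3 (t=20: INC bar by 7): baz unchanged
  event 4 (t=25: DEC baz by 5): baz (absent) -> -5
  event 5 (t=30: INC bar by 6): baz unchanged
  event 6 (t=35: SET baz = -18): baz -5 -> -18
  event 7 (t=40: DEC baz by 12): baz -18 -> -30
Final: baz = -30

Answer: -30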